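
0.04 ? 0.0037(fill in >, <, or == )>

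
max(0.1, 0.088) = 0.1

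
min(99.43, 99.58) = 99.43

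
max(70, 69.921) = 70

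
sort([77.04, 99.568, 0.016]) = [0.016, 77.04, 99.568]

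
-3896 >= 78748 False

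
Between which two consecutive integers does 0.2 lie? 0 and 1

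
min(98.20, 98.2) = 98.20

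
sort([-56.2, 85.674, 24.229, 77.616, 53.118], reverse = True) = [85.674, 77.616, 53.118, 24.229, -56.2]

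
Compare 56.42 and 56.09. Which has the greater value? 56.42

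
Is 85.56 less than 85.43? No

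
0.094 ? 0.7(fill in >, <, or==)<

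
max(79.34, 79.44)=79.44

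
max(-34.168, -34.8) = -34.168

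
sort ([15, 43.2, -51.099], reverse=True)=[43.2, 15, -51.099]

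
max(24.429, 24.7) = 24.7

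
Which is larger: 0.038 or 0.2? 0.2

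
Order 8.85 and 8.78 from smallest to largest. 8.78, 8.85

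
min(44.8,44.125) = 44.125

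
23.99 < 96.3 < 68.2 False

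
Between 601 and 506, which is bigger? 601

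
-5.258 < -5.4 False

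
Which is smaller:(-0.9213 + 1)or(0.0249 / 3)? (0.0249 / 3)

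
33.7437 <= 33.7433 False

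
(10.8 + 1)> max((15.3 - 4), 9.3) True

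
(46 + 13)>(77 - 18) False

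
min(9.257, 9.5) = 9.257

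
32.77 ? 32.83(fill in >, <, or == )<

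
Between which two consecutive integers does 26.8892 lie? 26 and 27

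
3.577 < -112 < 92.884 False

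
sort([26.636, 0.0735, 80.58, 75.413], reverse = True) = [80.58, 75.413, 26.636, 0.0735]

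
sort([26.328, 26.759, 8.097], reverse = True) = [26.759, 26.328, 8.097]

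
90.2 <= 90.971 True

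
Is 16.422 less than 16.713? Yes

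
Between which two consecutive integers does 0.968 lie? 0 and 1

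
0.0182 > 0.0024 True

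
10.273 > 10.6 False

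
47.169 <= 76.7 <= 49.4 False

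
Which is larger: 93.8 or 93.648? 93.8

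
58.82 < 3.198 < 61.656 False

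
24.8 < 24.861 True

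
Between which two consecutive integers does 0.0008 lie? 0 and 1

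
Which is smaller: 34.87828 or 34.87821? 34.87821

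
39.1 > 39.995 False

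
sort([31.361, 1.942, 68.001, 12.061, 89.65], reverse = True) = [89.65, 68.001, 31.361, 12.061, 1.942]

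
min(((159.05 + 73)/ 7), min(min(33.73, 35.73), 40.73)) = 33.15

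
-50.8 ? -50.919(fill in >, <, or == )>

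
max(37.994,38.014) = 38.014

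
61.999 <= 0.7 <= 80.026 False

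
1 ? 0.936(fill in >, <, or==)>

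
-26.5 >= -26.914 True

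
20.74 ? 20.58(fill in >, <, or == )>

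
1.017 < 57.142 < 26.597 False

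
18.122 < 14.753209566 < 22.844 False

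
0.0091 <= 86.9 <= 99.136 True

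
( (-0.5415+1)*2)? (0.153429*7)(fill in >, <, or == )<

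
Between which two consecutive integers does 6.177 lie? 6 and 7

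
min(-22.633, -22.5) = -22.633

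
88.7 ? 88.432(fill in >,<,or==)>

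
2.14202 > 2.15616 False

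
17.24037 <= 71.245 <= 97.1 True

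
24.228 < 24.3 True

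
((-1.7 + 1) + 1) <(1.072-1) False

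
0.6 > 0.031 True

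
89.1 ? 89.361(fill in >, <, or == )<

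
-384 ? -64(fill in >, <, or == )<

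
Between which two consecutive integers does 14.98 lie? 14 and 15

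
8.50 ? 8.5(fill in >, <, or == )==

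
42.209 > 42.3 False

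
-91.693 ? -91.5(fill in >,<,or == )<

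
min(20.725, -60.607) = -60.607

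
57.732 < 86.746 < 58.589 False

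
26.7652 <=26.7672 True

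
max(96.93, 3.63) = 96.93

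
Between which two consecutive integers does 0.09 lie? 0 and 1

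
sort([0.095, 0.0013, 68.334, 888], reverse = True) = [888, 68.334, 0.095, 0.0013]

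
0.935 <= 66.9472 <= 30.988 False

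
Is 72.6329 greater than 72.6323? Yes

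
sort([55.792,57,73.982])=[55.792,57,73.982]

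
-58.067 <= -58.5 False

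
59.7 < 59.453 False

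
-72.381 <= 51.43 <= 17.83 False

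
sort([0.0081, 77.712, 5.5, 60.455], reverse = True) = [77.712, 60.455, 5.5, 0.0081]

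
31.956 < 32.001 True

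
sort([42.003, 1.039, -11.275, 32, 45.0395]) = [-11.275, 1.039, 32, 42.003, 45.0395]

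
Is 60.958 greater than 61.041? No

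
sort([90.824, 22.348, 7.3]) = [7.3, 22.348, 90.824]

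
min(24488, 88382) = 24488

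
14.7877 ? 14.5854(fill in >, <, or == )>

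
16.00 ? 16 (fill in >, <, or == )==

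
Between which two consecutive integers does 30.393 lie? 30 and 31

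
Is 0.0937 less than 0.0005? No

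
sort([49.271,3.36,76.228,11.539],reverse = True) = [76.228,49.271,11.539,3.36]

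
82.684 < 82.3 False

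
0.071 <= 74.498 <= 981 True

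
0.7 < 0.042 False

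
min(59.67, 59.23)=59.23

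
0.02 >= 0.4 False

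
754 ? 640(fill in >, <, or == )>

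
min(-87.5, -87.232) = -87.5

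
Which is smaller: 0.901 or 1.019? 0.901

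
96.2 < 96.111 False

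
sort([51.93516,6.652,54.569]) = [6.652,51.93516,54.569]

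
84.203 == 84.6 False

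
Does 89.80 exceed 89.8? No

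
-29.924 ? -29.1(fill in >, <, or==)<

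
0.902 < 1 True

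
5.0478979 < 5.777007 True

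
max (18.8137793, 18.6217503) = 18.8137793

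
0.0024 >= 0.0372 False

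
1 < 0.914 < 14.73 False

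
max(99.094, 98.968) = 99.094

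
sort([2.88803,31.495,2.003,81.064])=[2.003,2.88803,31.495,81.064]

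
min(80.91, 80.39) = 80.39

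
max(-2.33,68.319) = 68.319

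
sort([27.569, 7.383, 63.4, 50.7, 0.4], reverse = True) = [63.4, 50.7, 27.569, 7.383, 0.4]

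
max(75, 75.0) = 75.0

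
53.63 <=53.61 False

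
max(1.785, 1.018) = 1.785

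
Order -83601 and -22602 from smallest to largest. -83601, -22602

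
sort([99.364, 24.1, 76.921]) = [24.1, 76.921, 99.364]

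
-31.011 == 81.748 False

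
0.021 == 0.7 False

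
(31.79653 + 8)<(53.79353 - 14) False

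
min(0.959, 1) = 0.959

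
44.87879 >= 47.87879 False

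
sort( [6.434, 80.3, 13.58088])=[6.434, 13.58088, 80.3]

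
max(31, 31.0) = 31.0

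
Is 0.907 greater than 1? No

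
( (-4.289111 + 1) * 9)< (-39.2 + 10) True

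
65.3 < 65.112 False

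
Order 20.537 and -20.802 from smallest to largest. -20.802, 20.537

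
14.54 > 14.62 False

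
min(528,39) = 39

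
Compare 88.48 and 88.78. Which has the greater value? 88.78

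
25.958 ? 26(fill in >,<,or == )<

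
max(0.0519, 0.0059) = 0.0519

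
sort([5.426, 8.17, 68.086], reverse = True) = [68.086, 8.17, 5.426]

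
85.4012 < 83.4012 False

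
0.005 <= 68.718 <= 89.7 True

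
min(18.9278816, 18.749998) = 18.749998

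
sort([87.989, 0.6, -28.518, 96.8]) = [-28.518, 0.6, 87.989, 96.8]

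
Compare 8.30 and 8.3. They are equal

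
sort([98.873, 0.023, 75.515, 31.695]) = [0.023, 31.695, 75.515, 98.873]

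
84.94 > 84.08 True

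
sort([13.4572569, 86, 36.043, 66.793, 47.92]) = [13.4572569, 36.043, 47.92, 66.793, 86]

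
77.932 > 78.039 False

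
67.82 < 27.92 False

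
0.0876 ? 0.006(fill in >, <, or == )>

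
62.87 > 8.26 True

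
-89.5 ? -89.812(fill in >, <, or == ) >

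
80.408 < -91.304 False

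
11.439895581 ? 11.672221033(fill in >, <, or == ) <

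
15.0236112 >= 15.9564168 False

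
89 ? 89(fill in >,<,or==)==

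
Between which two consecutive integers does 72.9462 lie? 72 and 73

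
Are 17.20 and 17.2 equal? Yes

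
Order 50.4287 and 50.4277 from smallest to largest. 50.4277, 50.4287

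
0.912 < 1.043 True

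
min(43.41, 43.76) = 43.41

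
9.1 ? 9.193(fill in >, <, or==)<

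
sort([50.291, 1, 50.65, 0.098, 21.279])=[0.098, 1, 21.279, 50.291, 50.65]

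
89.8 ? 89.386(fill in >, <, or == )>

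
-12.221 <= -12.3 False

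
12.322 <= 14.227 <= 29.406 True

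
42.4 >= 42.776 False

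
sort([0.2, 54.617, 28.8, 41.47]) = [0.2, 28.8, 41.47, 54.617]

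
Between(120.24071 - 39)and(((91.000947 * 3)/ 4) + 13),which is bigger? (((91.000947 * 3)/ 4) + 13)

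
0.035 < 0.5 True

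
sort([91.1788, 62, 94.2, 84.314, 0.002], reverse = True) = [94.2, 91.1788, 84.314, 62, 0.002]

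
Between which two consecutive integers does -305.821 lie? -306 and -305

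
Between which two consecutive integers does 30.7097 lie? 30 and 31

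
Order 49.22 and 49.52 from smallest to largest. 49.22, 49.52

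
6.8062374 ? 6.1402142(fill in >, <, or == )>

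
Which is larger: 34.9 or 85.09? 85.09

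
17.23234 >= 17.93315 False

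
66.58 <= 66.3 False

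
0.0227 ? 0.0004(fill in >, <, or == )>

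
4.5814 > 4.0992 True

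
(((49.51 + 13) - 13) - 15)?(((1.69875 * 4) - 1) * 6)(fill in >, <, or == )<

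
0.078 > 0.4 False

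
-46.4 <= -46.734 False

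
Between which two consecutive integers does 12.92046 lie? 12 and 13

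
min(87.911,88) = 87.911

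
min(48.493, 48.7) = 48.493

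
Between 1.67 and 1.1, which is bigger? 1.67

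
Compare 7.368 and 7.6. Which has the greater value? 7.6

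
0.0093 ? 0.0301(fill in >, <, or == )<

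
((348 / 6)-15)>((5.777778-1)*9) False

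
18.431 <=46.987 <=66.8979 True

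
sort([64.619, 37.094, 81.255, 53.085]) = [37.094, 53.085, 64.619, 81.255]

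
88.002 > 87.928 True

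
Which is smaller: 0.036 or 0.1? 0.036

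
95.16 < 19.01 False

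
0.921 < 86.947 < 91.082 True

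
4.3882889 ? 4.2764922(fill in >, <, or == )>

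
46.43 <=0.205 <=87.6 False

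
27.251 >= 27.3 False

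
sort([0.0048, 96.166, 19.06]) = [0.0048, 19.06, 96.166]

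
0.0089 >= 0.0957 False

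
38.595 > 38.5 True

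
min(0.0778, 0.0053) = 0.0053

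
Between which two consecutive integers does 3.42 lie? 3 and 4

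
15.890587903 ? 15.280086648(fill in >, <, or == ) >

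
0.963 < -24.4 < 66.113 False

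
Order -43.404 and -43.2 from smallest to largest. -43.404, -43.2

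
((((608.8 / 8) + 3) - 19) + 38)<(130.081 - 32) False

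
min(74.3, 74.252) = 74.252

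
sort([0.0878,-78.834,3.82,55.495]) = [-78.834,0.0878,3.82,55.495]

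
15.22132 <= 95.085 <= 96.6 True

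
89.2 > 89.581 False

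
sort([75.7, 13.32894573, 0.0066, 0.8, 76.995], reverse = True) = [76.995, 75.7, 13.32894573, 0.8, 0.0066]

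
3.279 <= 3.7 True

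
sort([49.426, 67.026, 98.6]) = [49.426, 67.026, 98.6]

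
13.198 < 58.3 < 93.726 True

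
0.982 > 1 False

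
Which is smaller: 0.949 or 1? 0.949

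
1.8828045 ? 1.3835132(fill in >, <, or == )>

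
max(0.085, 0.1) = 0.1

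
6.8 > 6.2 True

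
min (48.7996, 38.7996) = 38.7996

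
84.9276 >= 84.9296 False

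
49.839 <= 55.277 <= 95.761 True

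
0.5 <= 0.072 False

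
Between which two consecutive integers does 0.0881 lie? 0 and 1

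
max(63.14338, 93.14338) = 93.14338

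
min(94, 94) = 94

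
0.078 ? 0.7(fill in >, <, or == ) <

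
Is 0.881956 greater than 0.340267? Yes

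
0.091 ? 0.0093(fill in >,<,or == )>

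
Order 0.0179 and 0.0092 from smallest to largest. 0.0092, 0.0179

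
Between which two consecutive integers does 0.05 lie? 0 and 1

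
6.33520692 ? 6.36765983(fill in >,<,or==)<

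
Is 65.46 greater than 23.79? Yes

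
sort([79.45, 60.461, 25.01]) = [25.01, 60.461, 79.45]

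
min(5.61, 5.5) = 5.5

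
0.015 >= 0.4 False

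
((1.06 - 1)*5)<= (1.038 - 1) False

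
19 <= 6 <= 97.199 False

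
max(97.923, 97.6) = 97.923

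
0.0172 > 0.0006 True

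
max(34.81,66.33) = 66.33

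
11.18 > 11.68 False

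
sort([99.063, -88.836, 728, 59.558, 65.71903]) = [-88.836, 59.558, 65.71903, 99.063, 728]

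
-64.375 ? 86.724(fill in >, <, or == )<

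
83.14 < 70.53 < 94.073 False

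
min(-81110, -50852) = -81110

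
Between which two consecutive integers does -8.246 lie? -9 and -8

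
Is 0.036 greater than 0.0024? Yes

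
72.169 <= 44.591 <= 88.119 False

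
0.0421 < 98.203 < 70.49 False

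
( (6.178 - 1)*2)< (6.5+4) True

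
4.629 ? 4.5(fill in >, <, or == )>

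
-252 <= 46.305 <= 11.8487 False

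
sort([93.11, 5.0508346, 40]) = [5.0508346, 40, 93.11]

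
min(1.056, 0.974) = 0.974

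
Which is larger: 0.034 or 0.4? 0.4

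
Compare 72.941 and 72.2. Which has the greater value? 72.941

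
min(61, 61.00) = 61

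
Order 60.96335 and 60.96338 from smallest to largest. 60.96335, 60.96338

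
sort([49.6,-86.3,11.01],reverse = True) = [49.6,11.01,-86.3]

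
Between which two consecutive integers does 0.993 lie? 0 and 1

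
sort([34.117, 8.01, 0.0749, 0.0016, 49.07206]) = [0.0016, 0.0749, 8.01, 34.117, 49.07206]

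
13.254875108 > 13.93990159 False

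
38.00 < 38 False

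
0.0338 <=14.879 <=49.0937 True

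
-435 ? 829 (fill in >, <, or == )<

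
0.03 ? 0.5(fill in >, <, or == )<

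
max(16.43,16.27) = 16.43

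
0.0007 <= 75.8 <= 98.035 True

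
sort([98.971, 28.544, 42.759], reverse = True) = [98.971, 42.759, 28.544]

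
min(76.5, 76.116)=76.116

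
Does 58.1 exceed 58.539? No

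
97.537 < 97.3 False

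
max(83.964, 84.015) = 84.015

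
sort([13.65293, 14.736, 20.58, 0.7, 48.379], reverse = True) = [48.379, 20.58, 14.736, 13.65293, 0.7]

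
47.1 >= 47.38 False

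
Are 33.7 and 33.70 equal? Yes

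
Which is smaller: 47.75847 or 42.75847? 42.75847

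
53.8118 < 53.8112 False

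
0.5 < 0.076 False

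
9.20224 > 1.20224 True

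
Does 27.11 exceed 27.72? No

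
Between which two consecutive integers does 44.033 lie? 44 and 45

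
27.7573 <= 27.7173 False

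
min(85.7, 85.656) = 85.656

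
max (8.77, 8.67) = 8.77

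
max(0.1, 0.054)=0.1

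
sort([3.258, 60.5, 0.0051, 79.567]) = [0.0051, 3.258, 60.5, 79.567]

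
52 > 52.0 False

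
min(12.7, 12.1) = 12.1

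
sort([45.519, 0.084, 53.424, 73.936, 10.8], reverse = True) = [73.936, 53.424, 45.519, 10.8, 0.084]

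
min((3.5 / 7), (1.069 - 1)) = 0.069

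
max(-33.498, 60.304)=60.304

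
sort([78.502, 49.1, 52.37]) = [49.1, 52.37, 78.502]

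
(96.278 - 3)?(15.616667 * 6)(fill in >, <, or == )<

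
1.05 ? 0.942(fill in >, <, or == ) >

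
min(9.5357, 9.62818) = 9.5357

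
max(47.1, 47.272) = 47.272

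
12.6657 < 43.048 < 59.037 True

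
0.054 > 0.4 False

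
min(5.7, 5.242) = 5.242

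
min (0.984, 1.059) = 0.984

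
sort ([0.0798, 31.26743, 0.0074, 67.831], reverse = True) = [67.831, 31.26743, 0.0798, 0.0074]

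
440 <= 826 True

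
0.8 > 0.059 True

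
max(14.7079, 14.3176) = 14.7079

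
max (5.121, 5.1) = 5.121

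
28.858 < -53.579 False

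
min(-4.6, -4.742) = -4.742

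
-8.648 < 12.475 True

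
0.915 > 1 False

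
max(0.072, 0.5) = 0.5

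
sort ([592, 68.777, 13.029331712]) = [13.029331712, 68.777, 592]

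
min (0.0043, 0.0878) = 0.0043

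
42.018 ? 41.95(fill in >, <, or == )>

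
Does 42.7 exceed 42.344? Yes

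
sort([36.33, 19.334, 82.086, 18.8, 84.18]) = [18.8, 19.334, 36.33, 82.086, 84.18]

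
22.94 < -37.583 False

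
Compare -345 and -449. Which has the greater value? -345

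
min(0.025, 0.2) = 0.025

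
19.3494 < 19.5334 True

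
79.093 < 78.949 False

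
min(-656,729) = -656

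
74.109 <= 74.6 True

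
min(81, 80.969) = 80.969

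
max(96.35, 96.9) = 96.9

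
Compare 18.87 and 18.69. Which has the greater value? 18.87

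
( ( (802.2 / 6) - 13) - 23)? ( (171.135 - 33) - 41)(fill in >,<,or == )>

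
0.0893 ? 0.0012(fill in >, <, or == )>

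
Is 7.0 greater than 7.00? No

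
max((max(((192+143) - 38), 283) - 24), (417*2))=834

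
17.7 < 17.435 False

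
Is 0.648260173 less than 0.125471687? No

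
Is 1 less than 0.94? No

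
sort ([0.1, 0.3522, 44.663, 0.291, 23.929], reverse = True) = [44.663, 23.929, 0.3522, 0.291, 0.1]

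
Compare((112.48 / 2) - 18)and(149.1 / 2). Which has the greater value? (149.1 / 2)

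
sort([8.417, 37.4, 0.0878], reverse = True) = [37.4, 8.417, 0.0878]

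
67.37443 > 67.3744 True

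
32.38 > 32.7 False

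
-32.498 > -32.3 False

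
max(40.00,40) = 40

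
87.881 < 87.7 False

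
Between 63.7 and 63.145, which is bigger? 63.7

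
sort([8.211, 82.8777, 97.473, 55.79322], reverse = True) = [97.473, 82.8777, 55.79322, 8.211]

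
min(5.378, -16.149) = -16.149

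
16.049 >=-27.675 True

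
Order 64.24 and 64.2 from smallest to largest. 64.2, 64.24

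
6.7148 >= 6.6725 True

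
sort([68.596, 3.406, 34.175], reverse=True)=[68.596, 34.175, 3.406]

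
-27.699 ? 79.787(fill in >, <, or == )<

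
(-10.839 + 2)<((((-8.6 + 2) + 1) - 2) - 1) True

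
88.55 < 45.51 False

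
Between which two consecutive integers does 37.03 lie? 37 and 38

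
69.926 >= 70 False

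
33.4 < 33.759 True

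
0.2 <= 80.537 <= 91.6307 True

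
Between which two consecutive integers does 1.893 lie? 1 and 2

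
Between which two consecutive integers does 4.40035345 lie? 4 and 5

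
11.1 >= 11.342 False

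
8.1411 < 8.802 True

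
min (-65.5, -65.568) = -65.568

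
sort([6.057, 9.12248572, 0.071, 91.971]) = [0.071, 6.057, 9.12248572, 91.971]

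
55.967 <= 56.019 True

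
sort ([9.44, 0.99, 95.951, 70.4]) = [0.99, 9.44, 70.4, 95.951]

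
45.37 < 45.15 False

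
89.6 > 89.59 True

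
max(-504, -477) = -477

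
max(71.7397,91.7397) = 91.7397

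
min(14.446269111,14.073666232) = 14.073666232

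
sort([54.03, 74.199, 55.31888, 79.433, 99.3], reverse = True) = [99.3, 79.433, 74.199, 55.31888, 54.03]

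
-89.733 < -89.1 True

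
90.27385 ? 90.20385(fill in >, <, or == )>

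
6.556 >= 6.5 True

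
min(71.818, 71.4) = 71.4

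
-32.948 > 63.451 False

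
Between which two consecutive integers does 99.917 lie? 99 and 100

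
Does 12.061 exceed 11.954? Yes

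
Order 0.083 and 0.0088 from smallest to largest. 0.0088, 0.083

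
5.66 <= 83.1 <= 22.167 False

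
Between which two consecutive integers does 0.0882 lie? 0 and 1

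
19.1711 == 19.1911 False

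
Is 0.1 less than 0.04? No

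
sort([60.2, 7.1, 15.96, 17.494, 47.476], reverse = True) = [60.2, 47.476, 17.494, 15.96, 7.1]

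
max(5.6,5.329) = 5.6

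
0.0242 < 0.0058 False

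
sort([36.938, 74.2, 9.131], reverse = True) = [74.2, 36.938, 9.131]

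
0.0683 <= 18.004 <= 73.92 True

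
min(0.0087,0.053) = 0.0087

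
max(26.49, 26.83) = 26.83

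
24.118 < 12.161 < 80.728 False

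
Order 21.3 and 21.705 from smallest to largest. 21.3, 21.705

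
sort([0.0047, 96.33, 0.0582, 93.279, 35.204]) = [0.0047, 0.0582, 35.204, 93.279, 96.33]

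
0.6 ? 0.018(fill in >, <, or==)>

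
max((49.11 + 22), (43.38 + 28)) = 71.38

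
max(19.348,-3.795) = 19.348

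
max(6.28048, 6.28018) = 6.28048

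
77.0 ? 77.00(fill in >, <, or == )==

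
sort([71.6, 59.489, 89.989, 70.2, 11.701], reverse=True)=[89.989, 71.6, 70.2, 59.489, 11.701]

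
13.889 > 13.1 True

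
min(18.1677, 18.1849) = 18.1677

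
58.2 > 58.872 False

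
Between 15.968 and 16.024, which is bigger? 16.024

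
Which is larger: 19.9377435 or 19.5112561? 19.9377435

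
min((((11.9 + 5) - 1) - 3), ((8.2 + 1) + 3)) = 12.2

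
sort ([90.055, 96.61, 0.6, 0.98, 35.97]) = [0.6, 0.98, 35.97, 90.055, 96.61]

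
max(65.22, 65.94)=65.94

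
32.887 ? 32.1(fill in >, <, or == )>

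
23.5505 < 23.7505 True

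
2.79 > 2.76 True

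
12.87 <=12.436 False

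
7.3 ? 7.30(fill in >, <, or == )==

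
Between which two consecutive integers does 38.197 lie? 38 and 39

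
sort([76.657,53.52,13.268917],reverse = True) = [76.657,53.52,13.268917]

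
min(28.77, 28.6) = 28.6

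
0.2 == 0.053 False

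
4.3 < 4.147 False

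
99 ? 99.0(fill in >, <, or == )==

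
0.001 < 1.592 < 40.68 True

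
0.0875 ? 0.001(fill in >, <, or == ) >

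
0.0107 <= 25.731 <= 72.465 True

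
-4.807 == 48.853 False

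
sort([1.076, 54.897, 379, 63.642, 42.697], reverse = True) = [379, 63.642, 54.897, 42.697, 1.076]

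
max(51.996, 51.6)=51.996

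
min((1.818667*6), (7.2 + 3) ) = 10.2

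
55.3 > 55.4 False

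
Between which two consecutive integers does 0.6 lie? 0 and 1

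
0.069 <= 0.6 True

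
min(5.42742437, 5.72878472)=5.42742437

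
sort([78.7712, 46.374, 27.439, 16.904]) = [16.904, 27.439, 46.374, 78.7712]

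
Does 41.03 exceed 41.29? No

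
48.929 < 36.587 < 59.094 False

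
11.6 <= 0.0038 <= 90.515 False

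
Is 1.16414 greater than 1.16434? No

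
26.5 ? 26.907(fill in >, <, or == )<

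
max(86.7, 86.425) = 86.7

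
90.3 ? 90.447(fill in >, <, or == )<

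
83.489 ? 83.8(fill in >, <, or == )<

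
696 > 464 True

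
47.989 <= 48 True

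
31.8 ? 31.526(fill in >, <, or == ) >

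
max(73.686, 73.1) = 73.686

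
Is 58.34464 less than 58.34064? No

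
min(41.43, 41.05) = 41.05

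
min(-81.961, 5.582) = -81.961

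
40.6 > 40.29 True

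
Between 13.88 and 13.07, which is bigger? 13.88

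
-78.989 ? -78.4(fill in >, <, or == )<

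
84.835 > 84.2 True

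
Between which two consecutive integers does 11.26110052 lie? 11 and 12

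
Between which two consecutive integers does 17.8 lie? 17 and 18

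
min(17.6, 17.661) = 17.6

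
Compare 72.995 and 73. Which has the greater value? 73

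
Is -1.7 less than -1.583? Yes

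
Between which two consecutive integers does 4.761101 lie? 4 and 5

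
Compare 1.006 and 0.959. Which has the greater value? 1.006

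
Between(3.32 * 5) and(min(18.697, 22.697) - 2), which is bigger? (min(18.697, 22.697) - 2)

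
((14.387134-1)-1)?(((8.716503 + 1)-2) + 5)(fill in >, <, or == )<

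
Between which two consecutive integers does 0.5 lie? 0 and 1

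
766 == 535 False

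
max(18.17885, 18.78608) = 18.78608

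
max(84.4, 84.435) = 84.435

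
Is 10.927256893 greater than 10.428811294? Yes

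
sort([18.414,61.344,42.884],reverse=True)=[61.344,42.884,18.414]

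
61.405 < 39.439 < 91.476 False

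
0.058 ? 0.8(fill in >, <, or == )<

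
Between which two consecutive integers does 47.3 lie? 47 and 48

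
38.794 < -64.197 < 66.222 False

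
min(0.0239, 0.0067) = 0.0067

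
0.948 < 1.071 True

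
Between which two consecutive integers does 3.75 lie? 3 and 4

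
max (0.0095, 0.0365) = 0.0365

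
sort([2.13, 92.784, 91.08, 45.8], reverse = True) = [92.784, 91.08, 45.8, 2.13]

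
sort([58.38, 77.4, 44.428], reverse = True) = [77.4, 58.38, 44.428]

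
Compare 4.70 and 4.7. They are equal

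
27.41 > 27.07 True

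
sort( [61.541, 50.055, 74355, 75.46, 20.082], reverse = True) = [74355, 75.46, 61.541, 50.055, 20.082]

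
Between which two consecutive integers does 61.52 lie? 61 and 62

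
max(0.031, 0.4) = 0.4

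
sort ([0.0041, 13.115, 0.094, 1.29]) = [0.0041, 0.094, 1.29, 13.115]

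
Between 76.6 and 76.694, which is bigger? 76.694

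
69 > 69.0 False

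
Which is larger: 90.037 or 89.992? 90.037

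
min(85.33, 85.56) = 85.33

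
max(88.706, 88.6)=88.706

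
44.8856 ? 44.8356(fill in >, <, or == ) >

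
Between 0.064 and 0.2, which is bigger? 0.2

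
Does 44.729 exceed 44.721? Yes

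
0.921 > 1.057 False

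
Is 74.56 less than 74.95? Yes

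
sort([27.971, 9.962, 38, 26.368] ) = [9.962, 26.368, 27.971, 38]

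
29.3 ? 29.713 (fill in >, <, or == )<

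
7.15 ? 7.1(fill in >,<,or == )>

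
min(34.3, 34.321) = 34.3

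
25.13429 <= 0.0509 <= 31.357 False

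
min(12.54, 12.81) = 12.54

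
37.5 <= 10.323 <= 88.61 False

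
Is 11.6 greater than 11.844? No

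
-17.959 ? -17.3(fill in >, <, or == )<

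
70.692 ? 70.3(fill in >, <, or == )>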